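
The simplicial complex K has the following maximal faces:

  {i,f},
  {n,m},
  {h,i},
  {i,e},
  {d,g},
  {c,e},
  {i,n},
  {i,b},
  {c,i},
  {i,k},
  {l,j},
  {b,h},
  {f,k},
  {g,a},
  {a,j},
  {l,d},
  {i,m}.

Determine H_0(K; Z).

K has 14 vertices, 17 edges.
rank ∂_0 = 0, rank ∂_1 = 12 ⇒ b_0 = 14 − 0 − 12 = 2; all invariant factors of ∂_1 are 1 so no torsion. So H_0 = Z^2.

H_0 = Z^2.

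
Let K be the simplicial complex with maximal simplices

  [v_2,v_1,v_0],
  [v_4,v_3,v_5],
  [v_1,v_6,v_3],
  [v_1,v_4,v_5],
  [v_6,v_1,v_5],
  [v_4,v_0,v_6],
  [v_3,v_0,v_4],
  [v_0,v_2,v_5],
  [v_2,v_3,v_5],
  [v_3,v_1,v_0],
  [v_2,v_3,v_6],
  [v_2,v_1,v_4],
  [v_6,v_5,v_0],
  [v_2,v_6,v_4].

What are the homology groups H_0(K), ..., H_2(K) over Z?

Order the vertices as v_0 < v_1 < v_2 < v_3 < v_4 < v_5 < v_6. Listing each simplex with vertices in this order, K has dimension 2 with simplices:

  0-simplices (7): [v_0], [v_1], [v_2], [v_3], [v_4], [v_5], [v_6]
  1-simplices (21): (21 of them)
  2-simplices (14): (14 of them)

so the chain groups are C_0 ≅ Z^7, C_1 ≅ Z^21, C_2 ≅ Z^14.

∂_1: C_1 → C_0 sends each edge [p,q] (with p < q) to q − p. For instance
  ∂[v_2,v_5] = [v_5] − [v_2].
The 7×21 boundary matrix has rank 6 and Smith normal form diag(1,1,1,1,1,1).

∂_2: C_2 → C_1 maps a triangle to the signed sum of its edges. For instance
  ∂[v_0,v_4,v_6] = [v_4,v_6] − [v_0,v_6] + [v_0,v_4],
  ∂[v_2,v_3,v_5] = [v_3,v_5] − [v_2,v_5] + [v_2,v_3].
The resulting 21×14 matrix has rank 13, and its Smith normal form has invariant factors (1,1,1,1,1,1,1,1,1,1,1,1,1).

Reading off H_k = ker ∂_k / im ∂_{k+1}:

  H_0: rank C_0 − rank ∂_1 = 7 − 6 = 1, and the invariant factors of ∂_1 are all 1, so H_0 ≅ Z.
  H_1: rank ker ∂_1 − rank ∂_2 = (21 − 6) − 13 = 2, and the invariant factors of ∂_2 are all 1, so H_1 ≅ Z^2.
  H_2: rank ker ∂_2 − rank ∂_3 = (14 − 13) − 0 = 1, and there is no ∂_3, so H_2 ≅ Z.

As a check, the Euler characteristic is 7 − 21 + 14 = 0, which agrees with 1 − 2 + 1 = 0.
(K is a triangulation of the torus T^2.)

H_0 ≅ Z,  H_1 ≅ Z^2,  H_2 ≅ Z.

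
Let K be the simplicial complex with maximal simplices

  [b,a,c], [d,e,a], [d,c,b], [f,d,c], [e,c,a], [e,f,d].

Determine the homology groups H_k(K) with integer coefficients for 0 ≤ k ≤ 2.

Take the total order a < b < c < d < e < f on the vertex set. Then K (dimension 2) consists of the simplices:

  0-simplices (6): a, b, c, d, e, f
  1-simplices (12): ab, ac, ad, ae, bc, bd, cd, ce, cf, de, df, ef
  2-simplices (6): abc, ace, ade, bcd, cdf, def

Hence C_0 ≅ Z^6, C_1 ≅ Z^12, C_2 ≅ Z^6.

∂_1: C_1 → C_0 maps an edge to its endpoints' difference, ∂[p,q] = q − p. For instance
  ∂bd = d − b.
As a 6×12 matrix over Z this has rank 5, with invariant factors (1,1,1,1,1).

The boundary map ∂_2: C_2 → C_1 maps a triangle to the signed sum of its edges. For instance
  ∂ace = ce − ae + ac,
  ∂ade = de − ae + ad.
The 12×6 boundary matrix has rank 6 and Smith normal form diag(1,1,1,1,1,1).

From H_k ≅ ker(∂_k) / im(∂_{k+1}) we obtain:

  H_0: rank C_0 − rank ∂_1 = 6 − 5 = 1, and the invariant factors of ∂_1 are all 1, so H_0 = Z.
  H_1: rank ker ∂_1 − rank ∂_2 = (12 − 5) − 6 = 1, and the invariant factors of ∂_2 are all 1, so H_1 = Z.
  H_2: rank ker ∂_2 − rank ∂_3 = (6 − 6) − 0 = 0, and there is no ∂_3, so H_2 = 0.

H_0 = Z,  H_1 = Z,  H_2 = 0.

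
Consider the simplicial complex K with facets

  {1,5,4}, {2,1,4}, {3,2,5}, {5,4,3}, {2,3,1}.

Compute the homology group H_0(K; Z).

H_0 = Z.

We work with the vertex ordering 1 < 2 < 3 < 4 < 5. The simplices of K, each written with vertices in increasing order, are:

  0-simplices (5): [1], [2], [3], [4], [5]
  1-simplices (10): [1,2], [1,3], [1,4], [1,5], [2,3], [2,4], [2,5], [3,4], [3,5], [4,5]
  2-simplices (5): [1,2,3], [1,2,4], [1,4,5], [2,3,5], [3,4,5]

so the chain groups are C_0 ≅ Z^5, C_1 ≅ Z^10, C_2 ≅ Z^5.

Boundary ∂_1: C_1 → C_0 is given by ∂[p,q] = [q] − [p]. For instance
  ∂[3,5] = [5] − [3].
This gives a 5×10 integer matrix of rank 4; reducing to Smith normal form yields diagonal entries (1,1,1,1).

∂_2: C_2 → C_1 maps a triangle to the signed sum of its edges. For instance
  ∂[2,3,5] = [3,5] − [2,5] + [2,3],
  ∂[1,2,4] = [2,4] − [1,4] + [1,2].
As a 10×5 matrix over Z this has rank 5, with invariant factors (1,1,1,1,1).

Now H_k = ker ∂_k / im ∂_{k+1}, so:

  H_0: rank C_0 − rank ∂_1 = 5 − 4 = 1, and the invariant factors of ∂_1 are all 1, so H_0 = Z.

(K is a triangulation of the Möbius band.)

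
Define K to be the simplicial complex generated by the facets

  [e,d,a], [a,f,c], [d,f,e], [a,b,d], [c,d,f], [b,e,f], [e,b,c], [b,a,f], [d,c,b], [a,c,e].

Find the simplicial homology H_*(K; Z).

Order the vertices as a < b < c < d < e < f. Listing each simplex with vertices in this order, K has dimension 2 with simplices:

  0-simplices (6): a, b, c, d, e, f
  1-simplices (15): ab, ac, ad, ae, af, bc, bd, be, bf, cd, ce, cf, de, df, ef
  2-simplices (10): abd, abf, ace, acf, ade, bcd, bce, bef, cdf, def

Hence C_0 ≅ Z^6, C_1 ≅ Z^15, C_2 ≅ Z^10.

∂_1: C_1 → C_0 is given by ∂[p,q] = [q] − [p]. For instance
  ∂df = f − d.
The 6×15 boundary matrix has rank 5 and Smith normal form diag(1,1,1,1,1).

The boundary map ∂_2: C_2 → C_1 maps a triangle to the signed sum of its edges. For instance
  ∂abd = bd − ad + ab,
  ∂abf = bf − af + ab.
As a 15×10 matrix over Z this has rank 10, with invariant factors (1,1,1,1,1,1,1,1,1,2).

Reading off H_k = ker ∂_k / im ∂_{k+1}:

  H_0: rank C_0 − rank ∂_1 = 6 − 5 = 1, and the invariant factors of ∂_1 are all 1, so H_0 = Z.
  H_1: rank ker ∂_1 − rank ∂_2 = (15 − 5) − 10 = 0, and ∂_2 has invariant factor 2 > 1, so H_1 = Z_2.
  H_2: rank ker ∂_2 − rank ∂_3 = (10 − 10) − 0 = 0, and there is no ∂_3, so H_2 = 0.

H_0 = Z,  H_1 = Z_2,  H_2 = 0.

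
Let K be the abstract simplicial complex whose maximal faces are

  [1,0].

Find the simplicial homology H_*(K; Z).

H_0 = Z,  H_1 = 0.

We work with the vertex ordering 0 < 1. The simplices of K, each written with vertices in increasing order, are:

  0-simplices (2): [0], [1]
  1-simplices (1): [0,1]

Hence C_0 ≅ Z^2, C_1 ≅ Z^1.

The boundary map ∂_1: C_1 → C_0 is given by ∂[p,q] = [q] − [p].
This gives a 2×1 integer matrix of rank 1; reducing to Smith normal form yields diagonal entries (1).

Computing H_k = (kernel of ∂_k) / (image of ∂_{k+1}):

  H_0: rank C_0 − rank ∂_1 = 2 − 1 = 1, and the invariant factors of ∂_1 are all 1, so H_0 = Z.
  H_1: rank ker ∂_1 − rank ∂_2 = (1 − 1) − 0 = 0, and there is no ∂_2, so H_1 = 0.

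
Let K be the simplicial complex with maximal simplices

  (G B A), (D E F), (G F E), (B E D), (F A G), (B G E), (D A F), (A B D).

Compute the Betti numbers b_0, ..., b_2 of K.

K has 6 vertices, 12 edges, 8 triangles.
rank ∂_0 = 0, rank ∂_1 = 5 ⇒ b_0 = 6 − 0 − 5 = 1; all invariant factors of ∂_1 are 1 so no torsion. So H_0 ≅ Z.
rank ∂_1 = 5, rank ∂_2 = 7 ⇒ b_1 = 12 − 5 − 7 = 0; all invariant factors of ∂_2 are 1 so no torsion. So H_1 ≅ 0.
rank ∂_2 = 7, rank ∂_3 = 0 ⇒ b_2 = 8 − 7 − 0 = 1. So H_2 ≅ Z.

b_0 = 1, b_1 = 0, b_2 = 1.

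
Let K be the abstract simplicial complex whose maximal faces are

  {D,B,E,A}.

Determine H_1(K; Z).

We work with the vertex ordering A < B < D < E. The simplices of K, each written with vertices in increasing order, are:

  0-simplices (4): A, B, D, E
  1-simplices (6): AB, AD, AE, BD, BE, DE
  2-simplices (4): ABD, ABE, ADE, BDE
  3-simplices (1): ABDE

Hence C_0 ≅ Z^4, C_1 ≅ Z^6, C_2 ≅ Z^4, C_3 ≅ Z^1.

Boundary ∂_1: C_1 → C_0 is given by ∂[p,q] = [q] − [p]. For instance
  ∂AB = B − A.
The resulting 4×6 matrix has rank 3, and its Smith normal form has invariant factors (1,1,1).

Boundary ∂_2: C_2 → C_1 maps a triangle to the signed sum of its edges. For instance
  ∂ABE = BE − AE + AB,
  ∂ADE = DE − AE + AD.
The resulting 6×4 matrix has rank 3, and its Smith normal form has invariant factors (1,1,1).

The boundary map ∂_3: C_3 → C_2 sends each 3-simplex σ to the alternating sum Σ_i (−1)^i (σ with its i-th vertex removed). For instance
  ∂ABDE = BDE − ADE + ABE − ABD.
As a 4×1 matrix over Z this has rank 1, with invariant factors (1).

From H_k ≅ ker(∂_k) / im(∂_{k+1}) we obtain:

  H_1: rank ker ∂_1 − rank ∂_2 = (6 − 3) − 3 = 0, and the invariant factors of ∂_2 are all 1, so H_1 ≅ 0.

H_1 = 0.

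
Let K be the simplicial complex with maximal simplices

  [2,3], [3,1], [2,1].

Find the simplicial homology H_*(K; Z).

K has 3 vertices, 3 edges.
rank ∂_0 = 0, rank ∂_1 = 2 ⇒ b_0 = 3 − 0 − 2 = 1; all invariant factors of ∂_1 are 1 so no torsion. So H_0 = Z.
rank ∂_1 = 2, rank ∂_2 = 0 ⇒ b_1 = 3 − 2 − 0 = 1. So H_1 = Z.

H_0 ≅ Z,  H_1 ≅ Z.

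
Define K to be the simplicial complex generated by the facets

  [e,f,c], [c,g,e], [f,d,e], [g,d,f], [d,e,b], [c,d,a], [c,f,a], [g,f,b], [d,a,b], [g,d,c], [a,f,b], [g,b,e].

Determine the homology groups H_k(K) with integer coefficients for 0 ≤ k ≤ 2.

H_0 = Z,  H_1 = Z_2,  H_2 = 0.

Fix the vertex order a < b < c < d < e < f < g and write every simplex with vertices in increasing order. Then dim K = 2 and the simplices of K are:

  0-simplices (7): a, b, c, d, e, f, g
  1-simplices (18): ab, ac, ad, af, bd, be, bf, bg, cd, ce, cf, cg, de, df, dg, ef, eg, fg
  2-simplices (12): abd, abf, acd, acf, bde, beg, bfg, cdg, cef, ceg, def, dfg

giving chain groups C_0 ≅ Z^7, C_1 ≅ Z^18, C_2 ≅ Z^12.

∂_1: C_1 → C_0 is given by ∂[p,q] = [q] − [p]. For instance
  ∂df = f − d.
The resulting 7×18 matrix has rank 6, and its Smith normal form has invariant factors (1,1,1,1,1,1).

The boundary map ∂_2: C_2 → C_1 sends each 2-simplex [p,q,r] to [q,r] − [p,r] + [p,q]. For instance
  ∂acd = cd − ad + ac,
  ∂cdg = dg − cg + cd.
As a 18×12 matrix over Z this has rank 12, with invariant factors (1,1,1,1,1,1,1,1,1,1,1,2).

Now H_k = ker ∂_k / im ∂_{k+1}, so:

  H_0: rank C_0 − rank ∂_1 = 7 − 6 = 1, and the invariant factors of ∂_1 are all 1, so H_0 ≅ Z.
  H_1: rank ker ∂_1 − rank ∂_2 = (18 − 6) − 12 = 0, and ∂_2 has invariant factor 2 > 1, so H_1 ≅ Z_2.
  H_2: rank ker ∂_2 − rank ∂_3 = (12 − 12) − 0 = 0, and there is no ∂_3, so H_2 ≅ 0.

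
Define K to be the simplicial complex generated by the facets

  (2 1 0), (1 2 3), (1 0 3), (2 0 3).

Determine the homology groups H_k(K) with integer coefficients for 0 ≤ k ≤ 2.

We work with the vertex ordering 0 < 1 < 2 < 3. The simplices of K, each written with vertices in increasing order, are:

  0-simplices (4): [0], [1], [2], [3]
  1-simplices (6): [0,1], [0,2], [0,3], [1,2], [1,3], [2,3]
  2-simplices (4): [0,1,2], [0,1,3], [0,2,3], [1,2,3]

Hence C_0 ≅ Z^4, C_1 ≅ Z^6, C_2 ≅ Z^4.

∂_1: C_1 → C_0 sends each edge [p,q] (with p < q) to q − p. For instance
  ∂[1,3] = [3] − [1].
This gives a 4×6 integer matrix of rank 3; reducing to Smith normal form yields diagonal entries (1,1,1).

The boundary map ∂_2: C_2 → C_1 maps a triangle to the signed sum of its edges. For instance
  ∂[0,1,3] = [1,3] − [0,3] + [0,1],
  ∂[1,2,3] = [2,3] − [1,3] + [1,2].
The 6×4 boundary matrix has rank 3 and Smith normal form diag(1,1,1).

Reading off H_k = ker ∂_k / im ∂_{k+1}:

  H_0: rank C_0 − rank ∂_1 = 4 − 3 = 1, and the invariant factors of ∂_1 are all 1, so H_0 ≅ Z.
  H_1: rank ker ∂_1 − rank ∂_2 = (6 − 3) − 3 = 0, and the invariant factors of ∂_2 are all 1, so H_1 ≅ 0.
  H_2: rank ker ∂_2 − rank ∂_3 = (4 − 3) − 0 = 1, and there is no ∂_3, so H_2 ≅ Z.

(K is a triangulation of the 2-sphere S^2.)

H_0 ≅ Z,  H_1 = 0,  H_2 ≅ Z.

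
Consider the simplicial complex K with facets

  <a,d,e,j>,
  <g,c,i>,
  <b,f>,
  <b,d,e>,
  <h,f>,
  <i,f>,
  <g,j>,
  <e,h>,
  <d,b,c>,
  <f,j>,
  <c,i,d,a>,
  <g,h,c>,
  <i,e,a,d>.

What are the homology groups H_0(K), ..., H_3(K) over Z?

We work with the vertex ordering a < b < c < d < e < f < g < h < i < j. The simplices of K, each written with vertices in increasing order, are:

  0-simplices (10): a, b, c, d, e, f, g, h, i, j
  1-simplices (25): ac, ad, ae, ai, aj, bc, bd, be, bf, cd, cg, ch, ci, de, di, dj, eh, ei, ej, fh, fi, fj, gh, gi, gj
  2-simplices (14): acd, aci, ade, adi, adj, aei, aej, bcd, bde, cdi, cgh, cgi, dei, dej
  3-simplices (3): acdi, adei, adej

giving chain groups C_0 ≅ Z^10, C_1 ≅ Z^25, C_2 ≅ Z^14, C_3 ≅ Z^3.

Boundary ∂_1: C_1 → C_0 sends each edge [p,q] (with p < q) to q − p. For instance
  ∂ej = j − e.
As a 10×25 matrix over Z this has rank 9, with invariant factors (1,1,1,1,1,1,1,1,1).

Boundary ∂_2: C_2 → C_1 acts by ∂[p,q,r] = [q,r] − [p,r] + [p,q]. For instance
  ∂ade = de − ae + ad,
  ∂dei = ei − di + de.
As a 25×14 matrix over Z this has rank 11, with invariant factors (1,1,1,1,1,1,1,1,1,1,1).

The boundary map ∂_3: C_3 → C_2 sends each 3-simplex σ to the alternating sum Σ_i (−1)^i (σ with its i-th vertex removed). For instance
  ∂acdi = cdi − adi + aci − acd,
  ∂adej = dej − aej + adj − ade.
This gives a 14×3 integer matrix of rank 3; reducing to Smith normal form yields diagonal entries (1,1,1).

From H_k ≅ ker(∂_k) / im(∂_{k+1}) we obtain:

  H_0: rank C_0 − rank ∂_1 = 10 − 9 = 1, and the invariant factors of ∂_1 are all 1, so H_0 = Z.
  H_1: rank ker ∂_1 − rank ∂_2 = (25 − 9) − 11 = 5, and the invariant factors of ∂_2 are all 1, so H_1 = Z^5.
  H_2: rank ker ∂_2 − rank ∂_3 = (14 − 11) − 3 = 0, and the invariant factors of ∂_3 are all 1, so H_2 = 0.
  H_3: rank ker ∂_3 − rank ∂_4 = (3 − 3) − 0 = 0, and there is no ∂_4, so H_3 = 0.

H_0 ≅ Z,  H_1 ≅ Z^5,  H_2 = 0,  H_3 = 0.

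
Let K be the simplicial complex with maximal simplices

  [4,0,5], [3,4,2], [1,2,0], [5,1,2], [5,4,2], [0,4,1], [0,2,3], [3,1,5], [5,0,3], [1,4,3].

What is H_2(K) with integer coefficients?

H_2 = 0.

Fix the vertex order 0 < 1 < 2 < 3 < 4 < 5 and write every simplex with vertices in increasing order. Then dim K = 2 and the simplices of K are:

  0-simplices (6): [0], [1], [2], [3], [4], [5]
  1-simplices (15): [0,1], [0,2], [0,3], [0,4], [0,5], [1,2], [1,3], [1,4], [1,5], [2,3], [2,4], [2,5], [3,4], [3,5], [4,5]
  2-simplices (10): [0,1,2], [0,1,4], [0,2,3], [0,3,5], [0,4,5], [1,2,5], [1,3,4], [1,3,5], [2,3,4], [2,4,5]

so the chain groups are C_0 ≅ Z^6, C_1 ≅ Z^15, C_2 ≅ Z^10.

Boundary ∂_1: C_1 → C_0 sends each edge [p,q] (with p < q) to q − p. For instance
  ∂[1,3] = [3] − [1].
The resulting 6×15 matrix has rank 5, and its Smith normal form has invariant factors (1,1,1,1,1).

Boundary ∂_2: C_2 → C_1 maps a triangle to the signed sum of its edges. For instance
  ∂[0,2,3] = [2,3] − [0,3] + [0,2],
  ∂[1,3,5] = [3,5] − [1,5] + [1,3].
The 15×10 boundary matrix has rank 10 and Smith normal form diag(1,1,1,1,1,1,1,1,1,2).

Now H_k = ker ∂_k / im ∂_{k+1}, so:

  H_2: rank ker ∂_2 − rank ∂_3 = (10 − 10) − 0 = 0, and there is no ∂_3, so H_2 ≅ 0.

(K is a triangulation of the real projective plane RP^2.)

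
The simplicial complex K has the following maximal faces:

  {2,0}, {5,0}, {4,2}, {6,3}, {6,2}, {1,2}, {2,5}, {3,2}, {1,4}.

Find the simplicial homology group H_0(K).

Take the total order 0 < 1 < 2 < 3 < 4 < 5 < 6 on the vertex set. Then K (dimension 1) consists of the simplices:

  0-simplices (7): [0], [1], [2], [3], [4], [5], [6]
  1-simplices (9): [0,2], [0,5], [1,2], [1,4], [2,3], [2,4], [2,5], [2,6], [3,6]

so the chain groups are C_0 ≅ Z^7, C_1 ≅ Z^9.

The boundary map ∂_1: C_1 → C_0 is given by ∂[p,q] = [q] − [p]. For instance
  ∂[0,5] = [5] − [0].
The resulting 7×9 matrix has rank 6, and its Smith normal form has invariant factors (1,1,1,1,1,1).

Now H_k = ker ∂_k / im ∂_{k+1}, so:

  H_0: rank C_0 − rank ∂_1 = 7 − 6 = 1, and the invariant factors of ∂_1 are all 1, so H_0 = Z.

(K is a triangulation of a wedge of 3 circles.)

H_0 = Z.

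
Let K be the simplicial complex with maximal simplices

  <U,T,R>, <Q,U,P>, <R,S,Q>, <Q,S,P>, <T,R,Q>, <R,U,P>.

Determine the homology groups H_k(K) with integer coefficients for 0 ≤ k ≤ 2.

Take the total order P < Q < R < S < T < U on the vertex set. Then K (dimension 2) consists of the simplices:

  0-simplices (6): P, Q, R, S, T, U
  1-simplices (12): PQ, PR, PS, PU, QR, QS, QT, QU, RS, RT, RU, TU
  2-simplices (6): PQS, PQU, PRU, QRS, QRT, RTU

giving chain groups C_0 ≅ Z^6, C_1 ≅ Z^12, C_2 ≅ Z^6.

Boundary ∂_1: C_1 → C_0 maps an edge to its endpoints' difference, ∂[p,q] = q − p.
As a 6×12 matrix over Z this has rank 5, with invariant factors (1,1,1,1,1).

Boundary ∂_2: C_2 → C_1 sends each 2-simplex [p,q,r] to [q,r] − [p,r] + [p,q]. For instance
  ∂PQU = QU − PU + PQ,
  ∂PRU = RU − PU + PR.
As a 12×6 matrix over Z this has rank 6, with invariant factors (1,1,1,1,1,1).

Computing H_k = (kernel of ∂_k) / (image of ∂_{k+1}):

  H_0: rank C_0 − rank ∂_1 = 6 − 5 = 1, and the invariant factors of ∂_1 are all 1, so H_0 ≅ Z.
  H_1: rank ker ∂_1 − rank ∂_2 = (12 − 5) − 6 = 1, and the invariant factors of ∂_2 are all 1, so H_1 ≅ Z.
  H_2: rank ker ∂_2 − rank ∂_3 = (6 − 6) − 0 = 0, and there is no ∂_3, so H_2 ≅ 0.

(K is a triangulation of the cylinder S^1 x I.)

H_0 ≅ Z,  H_1 ≅ Z,  H_2 = 0.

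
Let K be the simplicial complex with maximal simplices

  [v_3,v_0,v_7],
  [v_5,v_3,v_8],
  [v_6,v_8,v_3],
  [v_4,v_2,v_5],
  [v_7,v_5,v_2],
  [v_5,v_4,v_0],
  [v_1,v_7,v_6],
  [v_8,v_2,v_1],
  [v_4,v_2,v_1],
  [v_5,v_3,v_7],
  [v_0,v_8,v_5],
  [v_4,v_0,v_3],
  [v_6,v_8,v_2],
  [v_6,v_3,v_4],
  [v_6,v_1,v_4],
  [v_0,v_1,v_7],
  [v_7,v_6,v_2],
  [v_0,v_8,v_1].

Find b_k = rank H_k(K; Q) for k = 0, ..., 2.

Fix the vertex order v_0 < v_1 < v_2 < v_3 < v_4 < v_5 < v_6 < v_7 < v_8 and write every simplex with vertices in increasing order. Then dim K = 2 and the simplices of K are:

  0-simplices (9): [v_0], [v_1], [v_2], [v_3], [v_4], [v_5], [v_6], [v_7], [v_8]
  1-simplices (27): (27 of them)
  2-simplices (18): (18 of them)

giving chain groups C_0 ≅ Z^9, C_1 ≅ Z^27, C_2 ≅ Z^18.

Boundary ∂_1: C_1 → C_0 sends each edge [p,q] (with p < q) to q − p. For instance
  ∂[v_2,v_4] = [v_4] − [v_2].
The resulting 9×27 matrix has rank 8, and its Smith normal form has invariant factors (1,1,1,1,1,1,1,1).

∂_2: C_2 → C_1 maps a triangle to the signed sum of its edges. For instance
  ∂[v_0,v_4,v_5] = [v_4,v_5] − [v_0,v_5] + [v_0,v_4],
  ∂[v_0,v_5,v_8] = [v_5,v_8] − [v_0,v_8] + [v_0,v_5].
This gives a 27×18 integer matrix of rank 18; reducing to Smith normal form yields diagonal entries (1,1,1,1,1,1,1,1,1,1,1,1,1,1,1,1,1,2).

Computing H_k = (kernel of ∂_k) / (image of ∂_{k+1}):

  H_0: rank C_0 − rank ∂_1 = 9 − 8 = 1, and the invariant factors of ∂_1 are all 1, so H_0 ≅ Z.
  H_1: rank ker ∂_1 − rank ∂_2 = (27 − 8) − 18 = 1, and ∂_2 has invariant factor 2 > 1, so H_1 ≅ Z ⊕ Z/2Z.
  H_2: rank ker ∂_2 − rank ∂_3 = (18 − 18) − 0 = 0, and there is no ∂_3, so H_2 ≅ 0.

As a check, the Euler characteristic is 9 − 27 + 18 = 0, which agrees with 1 − 1 + 0 = 0.

Hence the Betti numbers are b_0 = 1, b_1 = 1, b_2 = 0.

b_0 = 1, b_1 = 1, b_2 = 0.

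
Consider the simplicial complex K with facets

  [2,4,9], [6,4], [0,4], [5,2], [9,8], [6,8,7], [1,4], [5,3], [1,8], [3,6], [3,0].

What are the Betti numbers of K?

Order the vertices as 0 < 1 < 2 < 3 < 4 < 5 < 6 < 7 < 8 < 9. Listing each simplex with vertices in this order, K has dimension 2 with simplices:

  0-simplices (10): [0], [1], [2], [3], [4], [5], [6], [7], [8], [9]
  1-simplices (15): [0,3], [0,4], [1,4], [1,8], [2,4], [2,5], [2,9], [3,5], [3,6], [4,6], [4,9], [6,7], [6,8], [7,8], [8,9]
  2-simplices (2): [2,4,9], [6,7,8]

so the chain groups are C_0 ≅ Z^10, C_1 ≅ Z^15, C_2 ≅ Z^2.

The boundary map ∂_1: C_1 → C_0 sends each edge [p,q] (with p < q) to q − p. For instance
  ∂[4,9] = [9] − [4].
As a 10×15 matrix over Z this has rank 9, with invariant factors (1,1,1,1,1,1,1,1,1).

Boundary ∂_2: C_2 → C_1 acts by ∂[p,q,r] = [q,r] − [p,r] + [p,q]. For instance
  ∂[2,4,9] = [4,9] − [2,9] + [2,4],
  ∂[6,7,8] = [7,8] − [6,8] + [6,7].
The 15×2 boundary matrix has rank 2 and Smith normal form diag(1,1).

From H_k ≅ ker(∂_k) / im(∂_{k+1}) we obtain:

  H_0: rank C_0 − rank ∂_1 = 10 − 9 = 1, and the invariant factors of ∂_1 are all 1, so H_0 ≅ Z.
  H_1: rank ker ∂_1 − rank ∂_2 = (15 − 9) − 2 = 4, and the invariant factors of ∂_2 are all 1, so H_1 ≅ Z^4.
  H_2: rank ker ∂_2 − rank ∂_3 = (2 − 2) − 0 = 0, and there is no ∂_3, so H_2 ≅ 0.

As a check, the Euler characteristic is 10 − 15 + 2 = -3, which agrees with 1 − 4 + 0 = -3.

Hence the Betti numbers are b_0 = 1, b_1 = 4, b_2 = 0.

b_0 = 1, b_1 = 4, b_2 = 0.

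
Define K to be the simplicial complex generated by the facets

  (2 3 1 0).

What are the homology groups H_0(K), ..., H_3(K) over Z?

H_0 ≅ Z,  H_1 = 0,  H_2 = 0,  H_3 = 0.

Take the total order 0 < 1 < 2 < 3 on the vertex set. Then K (dimension 3) consists of the simplices:

  0-simplices (4): [0], [1], [2], [3]
  1-simplices (6): [0,1], [0,2], [0,3], [1,2], [1,3], [2,3]
  2-simplices (4): [0,1,2], [0,1,3], [0,2,3], [1,2,3]
  3-simplices (1): [0,1,2,3]

giving chain groups C_0 ≅ Z^4, C_1 ≅ Z^6, C_2 ≅ Z^4, C_3 ≅ Z^1.

The boundary map ∂_1: C_1 → C_0 maps an edge to its endpoints' difference, ∂[p,q] = q − p. For instance
  ∂[2,3] = [3] − [2].
The resulting 4×6 matrix has rank 3, and its Smith normal form has invariant factors (1,1,1).

∂_2: C_2 → C_1 maps a triangle to the signed sum of its edges. For instance
  ∂[0,2,3] = [2,3] − [0,3] + [0,2],
  ∂[0,1,3] = [1,3] − [0,3] + [0,1].
This gives a 6×4 integer matrix of rank 3; reducing to Smith normal form yields diagonal entries (1,1,1).

Boundary ∂_3: C_3 → C_2 sends each 3-simplex σ to the alternating sum Σ_i (−1)^i (σ with its i-th vertex removed). For instance
  ∂[0,1,2,3] = [1,2,3] − [0,2,3] + [0,1,3] − [0,1,2].
The resulting 4×1 matrix has rank 1, and its Smith normal form has invariant factors (1).

Computing H_k = (kernel of ∂_k) / (image of ∂_{k+1}):

  H_0: rank C_0 − rank ∂_1 = 4 − 3 = 1, and the invariant factors of ∂_1 are all 1, so H_0 ≅ Z.
  H_1: rank ker ∂_1 − rank ∂_2 = (6 − 3) − 3 = 0, and the invariant factors of ∂_2 are all 1, so H_1 ≅ 0.
  H_2: rank ker ∂_2 − rank ∂_3 = (4 − 3) − 1 = 0, and the invariant factors of ∂_3 are all 1, so H_2 ≅ 0.
  H_3: rank ker ∂_3 − rank ∂_4 = (1 − 1) − 0 = 0, and there is no ∂_4, so H_3 ≅ 0.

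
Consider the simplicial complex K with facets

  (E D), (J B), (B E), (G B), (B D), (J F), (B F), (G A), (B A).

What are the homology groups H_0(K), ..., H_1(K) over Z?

K has 7 vertices, 9 edges.
rank ∂_0 = 0, rank ∂_1 = 6 ⇒ b_0 = 7 − 0 − 6 = 1; all invariant factors of ∂_1 are 1 so no torsion. So H_0 ≅ Z.
rank ∂_1 = 6, rank ∂_2 = 0 ⇒ b_1 = 9 − 6 − 0 = 3. So H_1 ≅ Z^3.

H_0 ≅ Z,  H_1 ≅ Z^3.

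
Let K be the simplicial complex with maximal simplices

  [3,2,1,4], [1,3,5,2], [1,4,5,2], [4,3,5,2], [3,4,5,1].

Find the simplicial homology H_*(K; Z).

Fix the vertex order 1 < 2 < 3 < 4 < 5 and write every simplex with vertices in increasing order. Then dim K = 3 and the simplices of K are:

  0-simplices (5): [1], [2], [3], [4], [5]
  1-simplices (10): [1,2], [1,3], [1,4], [1,5], [2,3], [2,4], [2,5], [3,4], [3,5], [4,5]
  2-simplices (10): [1,2,3], [1,2,4], [1,2,5], [1,3,4], [1,3,5], [1,4,5], [2,3,4], [2,3,5], [2,4,5], [3,4,5]
  3-simplices (5): [1,2,3,4], [1,2,3,5], [1,2,4,5], [1,3,4,5], [2,3,4,5]

giving chain groups C_0 ≅ Z^5, C_1 ≅ Z^10, C_2 ≅ Z^10, C_3 ≅ Z^5.

The boundary map ∂_1: C_1 → C_0 sends each edge [p,q] (with p < q) to q − p.
As a 5×10 matrix over Z this has rank 4, with invariant factors (1,1,1,1).

∂_2: C_2 → C_1 maps a triangle to the signed sum of its edges. For instance
  ∂[1,3,5] = [3,5] − [1,5] + [1,3],
  ∂[2,3,4] = [3,4] − [2,4] + [2,3].
The resulting 10×10 matrix has rank 6, and its Smith normal form has invariant factors (1,1,1,1,1,1).

Boundary ∂_3: C_3 → C_2 sends each 3-simplex σ to the alternating sum Σ_i (−1)^i (σ with its i-th vertex removed). For instance
  ∂[2,3,4,5] = [3,4,5] − [2,4,5] + [2,3,5] − [2,3,4],
  ∂[1,2,4,5] = [2,4,5] − [1,4,5] + [1,2,5] − [1,2,4].
As a 10×5 matrix over Z this has rank 4, with invariant factors (1,1,1,1).

From H_k ≅ ker(∂_k) / im(∂_{k+1}) we obtain:

  H_0: rank C_0 − rank ∂_1 = 5 − 4 = 1, and the invariant factors of ∂_1 are all 1, so H_0 ≅ Z.
  H_1: rank ker ∂_1 − rank ∂_2 = (10 − 4) − 6 = 0, and the invariant factors of ∂_2 are all 1, so H_1 ≅ 0.
  H_2: rank ker ∂_2 − rank ∂_3 = (10 − 6) − 4 = 0, and the invariant factors of ∂_3 are all 1, so H_2 ≅ 0.
  H_3: rank ker ∂_3 − rank ∂_4 = (5 − 4) − 0 = 1, and there is no ∂_4, so H_3 ≅ Z.

H_0 = Z,  H_1 = 0,  H_2 = 0,  H_3 = Z.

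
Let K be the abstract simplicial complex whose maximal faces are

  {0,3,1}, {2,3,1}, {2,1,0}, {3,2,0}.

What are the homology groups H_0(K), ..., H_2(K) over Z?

H_0 ≅ Z,  H_1 = 0,  H_2 ≅ Z.

Fix the vertex order 0 < 1 < 2 < 3 and write every simplex with vertices in increasing order. Then dim K = 2 and the simplices of K are:

  0-simplices (4): [0], [1], [2], [3]
  1-simplices (6): [0,1], [0,2], [0,3], [1,2], [1,3], [2,3]
  2-simplices (4): [0,1,2], [0,1,3], [0,2,3], [1,2,3]

so the chain groups are C_0 ≅ Z^4, C_1 ≅ Z^6, C_2 ≅ Z^4.

The boundary map ∂_1: C_1 → C_0 sends each edge [p,q] (with p < q) to q − p. For instance
  ∂[0,3] = [3] − [0].
As a 4×6 matrix over Z this has rank 3, with invariant factors (1,1,1).

∂_2: C_2 → C_1 sends each 2-simplex [p,q,r] to [q,r] − [p,r] + [p,q]. For instance
  ∂[0,1,2] = [1,2] − [0,2] + [0,1],
  ∂[0,1,3] = [1,3] − [0,3] + [0,1].
As a 6×4 matrix over Z this has rank 3, with invariant factors (1,1,1).

From H_k ≅ ker(∂_k) / im(∂_{k+1}) we obtain:

  H_0: rank C_0 − rank ∂_1 = 4 − 3 = 1, and the invariant factors of ∂_1 are all 1, so H_0 ≅ Z.
  H_1: rank ker ∂_1 − rank ∂_2 = (6 − 3) − 3 = 0, and the invariant factors of ∂_2 are all 1, so H_1 ≅ 0.
  H_2: rank ker ∂_2 − rank ∂_3 = (4 − 3) − 0 = 1, and there is no ∂_3, so H_2 ≅ Z.

As a check, the Euler characteristic is 4 − 6 + 4 = 2, which agrees with 1 − 0 + 1 = 2.
(K is a triangulation of the 2-sphere S^2.)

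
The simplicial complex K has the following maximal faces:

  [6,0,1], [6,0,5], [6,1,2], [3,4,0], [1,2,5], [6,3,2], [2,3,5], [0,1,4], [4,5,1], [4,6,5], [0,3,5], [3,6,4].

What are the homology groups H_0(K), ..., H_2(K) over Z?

H_0 ≅ Z,  H_1 ≅ Z/2Z,  H_2 = 0.

Fix the vertex order 0 < 1 < 2 < 3 < 4 < 5 < 6 and write every simplex with vertices in increasing order. Then dim K = 2 and the simplices of K are:

  0-simplices (7): [0], [1], [2], [3], [4], [5], [6]
  1-simplices (18): [0,1], [0,3], [0,4], [0,5], [0,6], [1,2], [1,4], [1,5], [1,6], [2,3], [2,5], [2,6], [3,4], [3,5], [3,6], [4,5], [4,6], [5,6]
  2-simplices (12): [0,1,4], [0,1,6], [0,3,4], [0,3,5], [0,5,6], [1,2,5], [1,2,6], [1,4,5], [2,3,5], [2,3,6], [3,4,6], [4,5,6]

giving chain groups C_0 ≅ Z^7, C_1 ≅ Z^18, C_2 ≅ Z^12.

The boundary map ∂_1: C_1 → C_0 maps an edge to its endpoints' difference, ∂[p,q] = q − p. For instance
  ∂[2,3] = [3] − [2].
The 7×18 boundary matrix has rank 6 and Smith normal form diag(1,1,1,1,1,1).

∂_2: C_2 → C_1 maps a triangle to the signed sum of its edges. For instance
  ∂[0,3,5] = [3,5] − [0,5] + [0,3],
  ∂[3,4,6] = [4,6] − [3,6] + [3,4].
The 18×12 boundary matrix has rank 12 and Smith normal form diag(1,1,1,1,1,1,1,1,1,1,1,2).

Computing H_k = (kernel of ∂_k) / (image of ∂_{k+1}):

  H_0: rank C_0 − rank ∂_1 = 7 − 6 = 1, and the invariant factors of ∂_1 are all 1, so H_0 = Z.
  H_1: rank ker ∂_1 − rank ∂_2 = (18 − 6) − 12 = 0, and ∂_2 has invariant factor 2 > 1, so H_1 = Z/2Z.
  H_2: rank ker ∂_2 − rank ∂_3 = (12 − 12) − 0 = 0, and there is no ∂_3, so H_2 = 0.

(K is a triangulation of the real projective plane RP^2.)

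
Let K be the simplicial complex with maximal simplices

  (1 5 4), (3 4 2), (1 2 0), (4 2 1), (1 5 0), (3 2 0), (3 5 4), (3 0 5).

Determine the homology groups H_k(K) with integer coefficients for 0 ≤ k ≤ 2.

H_0 = Z,  H_1 = 0,  H_2 = Z.

K has 6 vertices, 12 edges, 8 triangles.
rank ∂_0 = 0, rank ∂_1 = 5 ⇒ b_0 = 6 − 0 − 5 = 1; all invariant factors of ∂_1 are 1 so no torsion. So H_0 = Z.
rank ∂_1 = 5, rank ∂_2 = 7 ⇒ b_1 = 12 − 5 − 7 = 0; all invariant factors of ∂_2 are 1 so no torsion. So H_1 = 0.
rank ∂_2 = 7, rank ∂_3 = 0 ⇒ b_2 = 8 − 7 − 0 = 1. So H_2 = Z.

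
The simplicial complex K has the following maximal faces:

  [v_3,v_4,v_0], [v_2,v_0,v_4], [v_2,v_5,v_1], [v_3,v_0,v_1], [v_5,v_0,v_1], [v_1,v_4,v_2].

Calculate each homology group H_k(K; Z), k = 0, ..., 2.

Order the vertices as v_0 < v_1 < v_2 < v_3 < v_4 < v_5. Listing each simplex with vertices in this order, K has dimension 2 with simplices:

  0-simplices (6): [v_0], [v_1], [v_2], [v_3], [v_4], [v_5]
  1-simplices (12): [v_0,v_1], [v_0,v_2], [v_0,v_3], [v_0,v_4], [v_0,v_5], [v_1,v_2], [v_1,v_3], [v_1,v_4], [v_1,v_5], [v_2,v_4], [v_2,v_5], [v_3,v_4]
  2-simplices (6): [v_0,v_1,v_3], [v_0,v_1,v_5], [v_0,v_2,v_4], [v_0,v_3,v_4], [v_1,v_2,v_4], [v_1,v_2,v_5]

giving chain groups C_0 ≅ Z^6, C_1 ≅ Z^12, C_2 ≅ Z^6.

∂_1: C_1 → C_0 sends each edge [p,q] (with p < q) to q − p. For instance
  ∂[v_0,v_1] = [v_1] − [v_0].
The 6×12 boundary matrix has rank 5 and Smith normal form diag(1,1,1,1,1).

The boundary map ∂_2: C_2 → C_1 sends each 2-simplex [p,q,r] to [q,r] − [p,r] + [p,q]. For instance
  ∂[v_0,v_2,v_4] = [v_2,v_4] − [v_0,v_4] + [v_0,v_2],
  ∂[v_1,v_2,v_5] = [v_2,v_5] − [v_1,v_5] + [v_1,v_2].
The resulting 12×6 matrix has rank 6, and its Smith normal form has invariant factors (1,1,1,1,1,1).

Reading off H_k = ker ∂_k / im ∂_{k+1}:

  H_0: rank C_0 − rank ∂_1 = 6 − 5 = 1, and the invariant factors of ∂_1 are all 1, so H_0 = Z.
  H_1: rank ker ∂_1 − rank ∂_2 = (12 − 5) − 6 = 1, and the invariant factors of ∂_2 are all 1, so H_1 = Z.
  H_2: rank ker ∂_2 − rank ∂_3 = (6 − 6) − 0 = 0, and there is no ∂_3, so H_2 = 0.

H_0 ≅ Z,  H_1 ≅ Z,  H_2 = 0.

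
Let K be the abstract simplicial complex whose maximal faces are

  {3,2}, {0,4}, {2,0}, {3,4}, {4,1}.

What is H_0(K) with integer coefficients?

H_0 = Z.

We work with the vertex ordering 0 < 1 < 2 < 3 < 4. The simplices of K, each written with vertices in increasing order, are:

  0-simplices (5): [0], [1], [2], [3], [4]
  1-simplices (5): [0,2], [0,4], [1,4], [2,3], [3,4]

giving chain groups C_0 ≅ Z^5, C_1 ≅ Z^5.

The boundary map ∂_1: C_1 → C_0 is given by ∂[p,q] = [q] − [p].
The resulting 5×5 matrix has rank 4, and its Smith normal form has invariant factors (1,1,1,1).

Now H_k = ker ∂_k / im ∂_{k+1}, so:

  H_0: rank C_0 − rank ∂_1 = 5 − 4 = 1, and the invariant factors of ∂_1 are all 1, so H_0 ≅ Z.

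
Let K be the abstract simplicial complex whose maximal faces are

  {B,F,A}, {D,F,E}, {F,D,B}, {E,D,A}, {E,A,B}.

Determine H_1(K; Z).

H_1 ≅ Z.

Order the vertices as A < B < D < E < F. Listing each simplex with vertices in this order, K has dimension 2 with simplices:

  0-simplices (5): A, B, D, E, F
  1-simplices (10): AB, AD, AE, AF, BD, BE, BF, DE, DF, EF
  2-simplices (5): ABE, ABF, ADE, BDF, DEF

so the chain groups are C_0 ≅ Z^5, C_1 ≅ Z^10, C_2 ≅ Z^5.

Boundary ∂_1: C_1 → C_0 is given by ∂[p,q] = [q] − [p].
This gives a 5×10 integer matrix of rank 4; reducing to Smith normal form yields diagonal entries (1,1,1,1).

∂_2: C_2 → C_1 acts by ∂[p,q,r] = [q,r] − [p,r] + [p,q]. For instance
  ∂BDF = DF − BF + BD,
  ∂ADE = DE − AE + AD.
The 10×5 boundary matrix has rank 5 and Smith normal form diag(1,1,1,1,1).

From H_k ≅ ker(∂_k) / im(∂_{k+1}) we obtain:

  H_1: rank ker ∂_1 − rank ∂_2 = (10 − 4) − 5 = 1, and the invariant factors of ∂_2 are all 1, so H_1 = Z.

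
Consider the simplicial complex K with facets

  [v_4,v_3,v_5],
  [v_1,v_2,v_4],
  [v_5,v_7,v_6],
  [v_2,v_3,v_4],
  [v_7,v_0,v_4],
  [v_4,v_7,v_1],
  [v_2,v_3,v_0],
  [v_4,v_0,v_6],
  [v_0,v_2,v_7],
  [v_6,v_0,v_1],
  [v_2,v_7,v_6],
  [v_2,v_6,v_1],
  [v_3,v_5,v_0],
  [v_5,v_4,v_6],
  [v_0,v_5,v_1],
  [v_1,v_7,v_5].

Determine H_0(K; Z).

K has 8 vertices, 24 edges, 16 triangles.
rank ∂_0 = 0, rank ∂_1 = 7 ⇒ b_0 = 8 − 0 − 7 = 1; all invariant factors of ∂_1 are 1 so no torsion. So H_0 = Z.

H_0 ≅ Z.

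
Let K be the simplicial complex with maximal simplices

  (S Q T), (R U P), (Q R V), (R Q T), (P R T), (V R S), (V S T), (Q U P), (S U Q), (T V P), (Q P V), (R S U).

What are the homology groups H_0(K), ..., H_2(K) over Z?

K has 7 vertices, 18 edges, 12 triangles.
rank ∂_0 = 0, rank ∂_1 = 6 ⇒ b_0 = 7 − 0 − 6 = 1; all invariant factors of ∂_1 are 1 so no torsion. So H_0 = Z.
rank ∂_1 = 6, rank ∂_2 = 12 ⇒ b_1 = 18 − 6 − 12 = 0; ∂_2 has invariant factor(s) [2] giving torsion. So H_1 = Z/2.
rank ∂_2 = 12, rank ∂_3 = 0 ⇒ b_2 = 12 − 12 − 0 = 0. So H_2 = 0.

H_0 = Z,  H_1 = Z/2,  H_2 = 0.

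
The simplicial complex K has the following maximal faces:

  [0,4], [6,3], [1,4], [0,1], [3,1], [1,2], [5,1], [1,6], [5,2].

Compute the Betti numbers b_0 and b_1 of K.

We work with the vertex ordering 0 < 1 < 2 < 3 < 4 < 5 < 6. The simplices of K, each written with vertices in increasing order, are:

  0-simplices (7): [0], [1], [2], [3], [4], [5], [6]
  1-simplices (9): [0,1], [0,4], [1,2], [1,3], [1,4], [1,5], [1,6], [2,5], [3,6]

giving chain groups C_0 ≅ Z^7, C_1 ≅ Z^9.

The boundary map ∂_1: C_1 → C_0 is given by ∂[p,q] = [q] − [p]. For instance
  ∂[0,4] = [4] − [0].
As a 7×9 matrix over Z this has rank 6, with invariant factors (1,1,1,1,1,1).

Reading off H_k = ker ∂_k / im ∂_{k+1}:

  H_0: rank C_0 − rank ∂_1 = 7 − 6 = 1, and the invariant factors of ∂_1 are all 1, so H_0 ≅ Z.
  H_1: rank ker ∂_1 − rank ∂_2 = (9 − 6) − 0 = 3, and there is no ∂_2, so H_1 ≅ Z^3.

As a check, the Euler characteristic is 7 − 9 = -2, which agrees with 1 − 3 = -2.
(K is a triangulation of a wedge of 3 circles.)

Hence the Betti numbers are b_0 = 1, b_1 = 3.

b_0 = 1, b_1 = 3.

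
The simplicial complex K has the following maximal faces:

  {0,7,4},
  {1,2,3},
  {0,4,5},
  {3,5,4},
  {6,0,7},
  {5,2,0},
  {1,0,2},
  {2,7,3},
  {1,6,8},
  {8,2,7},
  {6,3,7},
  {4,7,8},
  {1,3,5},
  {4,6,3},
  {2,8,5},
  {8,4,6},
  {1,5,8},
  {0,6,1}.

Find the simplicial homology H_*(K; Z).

H_0 ≅ Z,  H_1 ≅ Z ⊕ Z/2,  H_2 = 0.

We work with the vertex ordering 0 < 1 < 2 < 3 < 4 < 5 < 6 < 7 < 8. The simplices of K, each written with vertices in increasing order, are:

  0-simplices (9): [0], [1], [2], [3], [4], [5], [6], [7], [8]
  1-simplices (27): (27 of them)
  2-simplices (18): [0,1,2], [0,1,6], [0,2,5], [0,4,5], [0,4,7], [0,6,7], [1,2,3], [1,3,5], [1,5,8], [1,6,8], [2,3,7], [2,5,8], [2,7,8], [3,4,5], [3,4,6], [3,6,7], [4,6,8], [4,7,8]

so the chain groups are C_0 ≅ Z^9, C_1 ≅ Z^27, C_2 ≅ Z^18.

∂_1: C_1 → C_0 maps an edge to its endpoints' difference, ∂[p,q] = q − p. For instance
  ∂[0,6] = [6] − [0].
This gives a 9×27 integer matrix of rank 8; reducing to Smith normal form yields diagonal entries (1,1,1,1,1,1,1,1).

∂_2: C_2 → C_1 sends each 2-simplex [p,q,r] to [q,r] − [p,r] + [p,q]. For instance
  ∂[3,6,7] = [6,7] − [3,7] + [3,6],
  ∂[1,6,8] = [6,8] − [1,8] + [1,6].
As a 27×18 matrix over Z this has rank 18, with invariant factors (1,1,1,1,1,1,1,1,1,1,1,1,1,1,1,1,1,2).

From H_k ≅ ker(∂_k) / im(∂_{k+1}) we obtain:

  H_0: rank C_0 − rank ∂_1 = 9 − 8 = 1, and the invariant factors of ∂_1 are all 1, so H_0 = Z.
  H_1: rank ker ∂_1 − rank ∂_2 = (27 − 8) − 18 = 1, and ∂_2 has invariant factor 2 > 1, so H_1 = Z ⊕ Z/2.
  H_2: rank ker ∂_2 − rank ∂_3 = (18 − 18) − 0 = 0, and there is no ∂_3, so H_2 = 0.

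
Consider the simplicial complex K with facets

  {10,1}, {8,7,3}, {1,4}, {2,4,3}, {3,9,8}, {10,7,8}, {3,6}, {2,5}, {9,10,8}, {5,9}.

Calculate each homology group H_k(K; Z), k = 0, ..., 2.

H_0 ≅ Z,  H_1 ≅ Z^2,  H_2 = 0.

K has 10 vertices, 16 edges, 5 triangles.
rank ∂_0 = 0, rank ∂_1 = 9 ⇒ b_0 = 10 − 0 − 9 = 1; all invariant factors of ∂_1 are 1 so no torsion. So H_0 ≅ Z.
rank ∂_1 = 9, rank ∂_2 = 5 ⇒ b_1 = 16 − 9 − 5 = 2; all invariant factors of ∂_2 are 1 so no torsion. So H_1 ≅ Z^2.
rank ∂_2 = 5, rank ∂_3 = 0 ⇒ b_2 = 5 − 5 − 0 = 0. So H_2 ≅ 0.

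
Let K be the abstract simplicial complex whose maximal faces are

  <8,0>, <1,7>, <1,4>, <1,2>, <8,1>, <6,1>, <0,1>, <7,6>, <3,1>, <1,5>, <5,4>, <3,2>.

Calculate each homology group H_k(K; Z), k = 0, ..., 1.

Take the total order 0 < 1 < 2 < 3 < 4 < 5 < 6 < 7 < 8 on the vertex set. Then K (dimension 1) consists of the simplices:

  0-simplices (9): [0], [1], [2], [3], [4], [5], [6], [7], [8]
  1-simplices (12): [0,1], [0,8], [1,2], [1,3], [1,4], [1,5], [1,6], [1,7], [1,8], [2,3], [4,5], [6,7]

so the chain groups are C_0 ≅ Z^9, C_1 ≅ Z^12.

∂_1: C_1 → C_0 maps an edge to its endpoints' difference, ∂[p,q] = q − p.
As a 9×12 matrix over Z this has rank 8, with invariant factors (1,1,1,1,1,1,1,1).

From H_k ≅ ker(∂_k) / im(∂_{k+1}) we obtain:

  H_0: rank C_0 − rank ∂_1 = 9 − 8 = 1, and the invariant factors of ∂_1 are all 1, so H_0 = Z.
  H_1: rank ker ∂_1 − rank ∂_2 = (12 − 8) − 0 = 4, and there is no ∂_2, so H_1 = Z^4.

As a check, the Euler characteristic is 9 − 12 = -3, which agrees with 1 − 4 = -3.
(K is a triangulation of a wedge of 4 circles.)

H_0 ≅ Z,  H_1 ≅ Z^4.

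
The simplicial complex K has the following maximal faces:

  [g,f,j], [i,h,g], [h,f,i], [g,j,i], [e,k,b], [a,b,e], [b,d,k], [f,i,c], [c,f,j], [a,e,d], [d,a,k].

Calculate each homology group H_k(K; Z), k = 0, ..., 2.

H_0 ≅ Z^2,  H_1 ≅ Z^2,  H_2 = 0.

K has 11 vertices, 22 edges, 11 triangles.
rank ∂_0 = 0, rank ∂_1 = 9 ⇒ b_0 = 11 − 0 − 9 = 2; all invariant factors of ∂_1 are 1 so no torsion. So H_0 = Z^2.
rank ∂_1 = 9, rank ∂_2 = 11 ⇒ b_1 = 22 − 9 − 11 = 2; all invariant factors of ∂_2 are 1 so no torsion. So H_1 = Z^2.
rank ∂_2 = 11, rank ∂_3 = 0 ⇒ b_2 = 11 − 11 − 0 = 0. So H_2 = 0.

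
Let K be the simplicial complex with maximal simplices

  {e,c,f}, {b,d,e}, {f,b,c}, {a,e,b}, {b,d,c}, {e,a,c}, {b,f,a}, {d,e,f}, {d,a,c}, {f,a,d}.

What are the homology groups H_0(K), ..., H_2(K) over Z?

Take the total order a < b < c < d < e < f on the vertex set. Then K (dimension 2) consists of the simplices:

  0-simplices (6): a, b, c, d, e, f
  1-simplices (15): ab, ac, ad, ae, af, bc, bd, be, bf, cd, ce, cf, de, df, ef
  2-simplices (10): abe, abf, acd, ace, adf, bcd, bcf, bde, cef, def

giving chain groups C_0 ≅ Z^6, C_1 ≅ Z^15, C_2 ≅ Z^10.

The boundary map ∂_1: C_1 → C_0 sends each edge [p,q] (with p < q) to q − p. For instance
  ∂ae = e − a.
This gives a 6×15 integer matrix of rank 5; reducing to Smith normal form yields diagonal entries (1,1,1,1,1).

∂_2: C_2 → C_1 maps a triangle to the signed sum of its edges. For instance
  ∂def = ef − df + de,
  ∂bcd = cd − bd + bc.
The 15×10 boundary matrix has rank 10 and Smith normal form diag(1,1,1,1,1,1,1,1,1,2).

Reading off H_k = ker ∂_k / im ∂_{k+1}:

  H_0: rank C_0 − rank ∂_1 = 6 − 5 = 1, and the invariant factors of ∂_1 are all 1, so H_0 ≅ Z.
  H_1: rank ker ∂_1 − rank ∂_2 = (15 − 5) − 10 = 0, and ∂_2 has invariant factor 2 > 1, so H_1 ≅ Z/2.
  H_2: rank ker ∂_2 − rank ∂_3 = (10 − 10) − 0 = 0, and there is no ∂_3, so H_2 ≅ 0.

As a check, the Euler characteristic is 6 − 15 + 10 = 1, which agrees with 1 − 0 + 0 = 1.

H_0 ≅ Z,  H_1 ≅ Z/2,  H_2 = 0.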